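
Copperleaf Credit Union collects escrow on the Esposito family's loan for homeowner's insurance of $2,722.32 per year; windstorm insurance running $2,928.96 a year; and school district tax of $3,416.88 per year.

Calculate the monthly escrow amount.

Homeowner's insurance = $2,722.32/yr
Windstorm insurance = $2,928.96/yr
School district tax = $3,416.88/yr
Annual escrow total = $2,722.32 + $2,928.96 + $3,416.88 = $9,068.16
Monthly = $9,068.16 ÷ 12 = $755.68

$755.68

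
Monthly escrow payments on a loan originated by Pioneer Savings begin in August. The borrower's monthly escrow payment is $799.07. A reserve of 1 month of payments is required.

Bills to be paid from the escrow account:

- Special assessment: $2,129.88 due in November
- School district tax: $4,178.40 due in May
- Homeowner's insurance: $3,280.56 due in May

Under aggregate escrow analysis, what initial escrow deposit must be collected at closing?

Cushion = 1 × $799.07 = $799.07
Trial balance (start $0, +$799.07 each month, − disbursements):
  Aug: +$799.07 → $799.07
  Sep: +$799.07 → $1,598.14
  Oct: +$799.07 → $2,397.21
  Nov: +$799.07 − $2,129.88 → $1,066.40
  Dec: +$799.07 → $1,865.47
  Jan: +$799.07 → $2,664.54
  Feb: +$799.07 → $3,463.61
  Mar: +$799.07 → $4,262.68
  Apr: +$799.07 → $5,061.75
  May: +$799.07 − $7,458.96 → -$1,598.14
  Jun: +$799.07 → -$799.07
  Jul: +$799.07 → $0.00
Lowest trial balance = -$1,598.14 (May)
Initial deposit = cushion − low point = $799.07 − (-$1,598.14) = $2,397.21

$2,397.21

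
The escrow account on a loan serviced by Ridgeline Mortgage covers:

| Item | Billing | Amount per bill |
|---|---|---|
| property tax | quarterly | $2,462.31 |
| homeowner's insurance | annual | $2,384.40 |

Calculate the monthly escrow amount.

$1,019.47

Property tax — $2,462.31 × 4 = $9,849.24 per year
Homeowner's insurance — $2,384.40 per year
Annual escrow total = $9,849.24 + $2,384.40 = $12,233.64
Monthly escrow = $12,233.64 / 12 = $1,019.47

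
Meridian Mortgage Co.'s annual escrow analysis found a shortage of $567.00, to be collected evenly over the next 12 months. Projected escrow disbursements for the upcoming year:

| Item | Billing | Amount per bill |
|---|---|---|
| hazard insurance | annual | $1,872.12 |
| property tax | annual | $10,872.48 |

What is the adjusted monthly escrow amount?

$1,109.30

Hazard insurance: $1,872.12 per year
Property tax: $10,872.48 per year
Annual escrow total = $1,872.12 + $10,872.48 = $12,744.60
Per month = $12,744.60 / 12 = $1,062.05
Shortage spread = $567.00 ÷ 12 = $47.25/mo
New monthly escrow = $1,062.05 + $47.25 = $1,109.30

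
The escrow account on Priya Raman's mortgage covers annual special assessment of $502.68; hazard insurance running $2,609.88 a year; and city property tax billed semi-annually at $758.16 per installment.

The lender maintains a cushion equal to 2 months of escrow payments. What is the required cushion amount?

Special assessment: $502.68
Hazard insurance: $2,609.88
City property tax: $758.16 × 2 = $1,516.32
Yearly total = $502.68 + $2,609.88 + $1,516.32 = $4,628.88
Per month = $4,628.88 / 12 = $385.74
Reserve = 2 × $385.74 = $771.48

$771.48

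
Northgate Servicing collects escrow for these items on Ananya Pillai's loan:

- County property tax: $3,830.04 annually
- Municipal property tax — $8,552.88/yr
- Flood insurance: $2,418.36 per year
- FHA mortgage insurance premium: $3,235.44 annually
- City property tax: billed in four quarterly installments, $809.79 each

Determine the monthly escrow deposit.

$1,772.99

County property tax: $3,830.04/yr
Municipal property tax: $8,552.88/yr
Flood insurance: $2,418.36/yr
FHA mortgage insurance premium: $3,235.44/yr
City property tax: $809.79 × 4 = $3,239.16/yr
Combined annual = $21,275.88
Base monthly escrow = $21,275.88 ÷ 12 = $1,772.99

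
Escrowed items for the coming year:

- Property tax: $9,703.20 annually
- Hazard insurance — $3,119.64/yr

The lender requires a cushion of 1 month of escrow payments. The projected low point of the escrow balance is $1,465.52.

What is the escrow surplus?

Property tax = $9,703.20/yr
Hazard insurance = $3,119.64/yr
Total annual escrow = $9,703.20 + $3,119.64 = $12,822.84
Monthly = $12,822.84 / 12 = $1,068.57
Required cushion = 1 × $1,068.57 = $1,068.57
Surplus = $1,465.52 − $1,068.57 = $396.95

$396.95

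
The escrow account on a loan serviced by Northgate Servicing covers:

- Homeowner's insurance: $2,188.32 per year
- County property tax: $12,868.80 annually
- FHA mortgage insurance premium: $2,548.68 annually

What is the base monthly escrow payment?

$1,467.15

Homeowner's insurance = $2,188.32 per year
County property tax = $12,868.80 per year
FHA mortgage insurance premium = $2,548.68 per year
Total annual escrow = $2,188.32 + $12,868.80 + $2,548.68 = $17,605.80
Base monthly escrow = $17,605.80 / 12 = $1,467.15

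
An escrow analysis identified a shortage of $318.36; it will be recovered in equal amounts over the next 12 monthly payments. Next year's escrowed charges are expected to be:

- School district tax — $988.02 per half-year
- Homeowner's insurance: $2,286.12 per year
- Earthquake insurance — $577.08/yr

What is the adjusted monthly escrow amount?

$429.80

School district tax: $988.02 × 2 = $1,976.04
Homeowner's insurance: $2,286.12
Earthquake insurance: $577.08
Total annual escrow = $4,839.24
Per month = $4,839.24 ÷ 12 = $403.27
Shortage per month = $318.36 / 12 = $26.53
New monthly escrow = $403.27 + $26.53 = $429.80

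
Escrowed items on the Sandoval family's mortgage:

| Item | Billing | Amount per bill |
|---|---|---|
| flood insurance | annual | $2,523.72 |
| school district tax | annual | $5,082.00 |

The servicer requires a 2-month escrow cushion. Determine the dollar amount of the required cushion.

$1,267.62

Flood insurance: $2,523.72 per year
School district tax: $5,082.00 per year
Total per year = $7,605.72
Per month = $7,605.72 ÷ 12 = $633.81
Cushion = 2 × $633.81 = $1,267.62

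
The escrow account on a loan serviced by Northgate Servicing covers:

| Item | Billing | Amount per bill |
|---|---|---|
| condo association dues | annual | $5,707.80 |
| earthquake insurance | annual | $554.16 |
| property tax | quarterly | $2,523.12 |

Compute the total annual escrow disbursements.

Condo association dues — $5,707.80/yr
Earthquake insurance — $554.16/yr
Property tax — $2,523.12 × 4 = $10,092.48/yr
Annual escrow total = $16,354.44

$16,354.44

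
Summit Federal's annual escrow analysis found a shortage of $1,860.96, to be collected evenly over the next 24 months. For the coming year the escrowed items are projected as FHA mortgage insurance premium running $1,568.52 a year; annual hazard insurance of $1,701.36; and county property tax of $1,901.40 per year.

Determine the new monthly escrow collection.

$508.48

FHA mortgage insurance premium: $1,568.52
Hazard insurance: $1,701.36
County property tax: $1,901.40
Combined annual = $5,171.28
Monthly = $5,171.28 ÷ 12 = $430.94
Shortage spread = $1,860.96 / 24 = $77.54/mo
Adjusted monthly = $430.94 + $77.54 = $508.48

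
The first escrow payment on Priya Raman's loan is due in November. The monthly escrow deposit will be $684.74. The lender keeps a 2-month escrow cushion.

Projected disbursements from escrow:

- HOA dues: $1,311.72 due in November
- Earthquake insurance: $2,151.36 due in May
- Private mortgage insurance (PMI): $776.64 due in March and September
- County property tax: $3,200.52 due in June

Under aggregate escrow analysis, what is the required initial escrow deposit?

Cushion = 2 × $684.74 = $1,369.48
Trial balance (start $0, +$684.74 each month, − disbursements):
  Nov: +$684.74 − $1,311.72 → -$626.98
  Dec: +$684.74 → $57.76
  Jan: +$684.74 → $742.50
  Feb: +$684.74 → $1,427.24
  Mar: +$684.74 − $776.64 → $1,335.34
  Apr: +$684.74 → $2,020.08
  May: +$684.74 − $2,151.36 → $553.46
  Jun: +$684.74 − $3,200.52 → -$1,962.32
  Jul: +$684.74 → -$1,277.58
  Aug: +$684.74 → -$592.84
  Sep: +$684.74 − $776.64 → -$684.74
  Oct: +$684.74 → $0.00
Lowest trial balance = -$1,962.32 (Jun)
Initial deposit = cushion − low point = $1,369.48 − (-$1,962.32) = $3,331.80

$3,331.80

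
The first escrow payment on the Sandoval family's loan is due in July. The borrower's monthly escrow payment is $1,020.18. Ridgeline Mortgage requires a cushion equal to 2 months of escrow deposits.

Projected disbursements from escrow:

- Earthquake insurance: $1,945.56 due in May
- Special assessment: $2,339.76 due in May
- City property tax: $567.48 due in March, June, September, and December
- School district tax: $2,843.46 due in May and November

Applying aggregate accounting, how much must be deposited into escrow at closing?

Cushion = 2 × $1,020.18 = $2,040.36
Trial balance (start $0, +$1,020.18 each month, − disbursements):
  Jul: +$1,020.18 → $1,020.18
  Aug: +$1,020.18 → $2,040.36
  Sep: +$1,020.18 − $567.48 → $2,493.06
  Oct: +$1,020.18 → $3,513.24
  Nov: +$1,020.18 − $2,843.46 → $1,689.96
  Dec: +$1,020.18 − $567.48 → $2,142.66
  Jan: +$1,020.18 → $3,162.84
  Feb: +$1,020.18 → $4,183.02
  Mar: +$1,020.18 − $567.48 → $4,635.72
  Apr: +$1,020.18 → $5,655.90
  May: +$1,020.18 − $7,128.78 → -$452.70
  Jun: +$1,020.18 − $567.48 → $0.00
Lowest trial balance = -$452.70 (May)
Initial deposit = cushion − low point = $2,040.36 − (-$452.70) = $2,493.06

$2,493.06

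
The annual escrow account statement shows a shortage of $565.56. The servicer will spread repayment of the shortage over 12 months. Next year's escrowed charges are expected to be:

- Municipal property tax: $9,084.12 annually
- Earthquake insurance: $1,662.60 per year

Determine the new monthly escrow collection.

Municipal property tax = $9,084.12 per year
Earthquake insurance = $1,662.60 per year
Total per year = $9,084.12 + $1,662.60 = $10,746.72
Per month = $10,746.72 / 12 = $895.56
Shortage spread = $565.56 / 12 = $47.13/mo
Adjusted monthly = $895.56 + $47.13 = $942.69

$942.69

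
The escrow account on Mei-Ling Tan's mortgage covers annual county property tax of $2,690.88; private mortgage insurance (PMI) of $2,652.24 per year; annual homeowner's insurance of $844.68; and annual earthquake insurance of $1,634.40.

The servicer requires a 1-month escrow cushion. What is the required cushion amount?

$651.85

County property tax = $2,690.88
Private mortgage insurance (PMI) = $2,652.24
Homeowner's insurance = $844.68
Earthquake insurance = $1,634.40
Annual escrow total = $2,690.88 + $2,652.24 + $844.68 + $1,634.40 = $7,822.20
Monthly = $7,822.20 ÷ 12 = $651.85
Required cushion = 1 × $651.85 = $651.85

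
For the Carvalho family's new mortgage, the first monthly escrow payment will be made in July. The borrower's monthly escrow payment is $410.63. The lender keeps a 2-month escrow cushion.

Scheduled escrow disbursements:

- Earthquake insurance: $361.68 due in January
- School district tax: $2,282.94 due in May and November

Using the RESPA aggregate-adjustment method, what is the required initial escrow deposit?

$1,231.89

Cushion = 2 × $410.63 = $821.26
Trial balance (start $0, +$410.63 each month, − disbursements):
  Jul: +$410.63 → $410.63
  Aug: +$410.63 → $821.26
  Sep: +$410.63 → $1,231.89
  Oct: +$410.63 → $1,642.52
  Nov: +$410.63 − $2,282.94 → -$229.79
  Dec: +$410.63 → $180.84
  Jan: +$410.63 − $361.68 → $229.79
  Feb: +$410.63 → $640.42
  Mar: +$410.63 → $1,051.05
  Apr: +$410.63 → $1,461.68
  May: +$410.63 − $2,282.94 → -$410.63
  Jun: +$410.63 → $0.00
Lowest trial balance = -$410.63 (May)
Initial deposit = cushion − low point = $821.26 − (-$410.63) = $1,231.89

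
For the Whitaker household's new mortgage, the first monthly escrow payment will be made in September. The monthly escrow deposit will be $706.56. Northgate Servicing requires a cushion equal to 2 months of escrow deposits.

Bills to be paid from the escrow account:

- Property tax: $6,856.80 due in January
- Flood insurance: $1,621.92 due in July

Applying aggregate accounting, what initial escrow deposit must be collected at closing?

$4,737.12

Cushion = 2 × $706.56 = $1,413.12
Trial balance (start $0, +$706.56 each month, − disbursements):
  Sep: +$706.56 → $706.56
  Oct: +$706.56 → $1,413.12
  Nov: +$706.56 → $2,119.68
  Dec: +$706.56 → $2,826.24
  Jan: +$706.56 − $6,856.80 → -$3,324.00
  Feb: +$706.56 → -$2,617.44
  Mar: +$706.56 → -$1,910.88
  Apr: +$706.56 → -$1,204.32
  May: +$706.56 → -$497.76
  Jun: +$706.56 → $208.80
  Jul: +$706.56 − $1,621.92 → -$706.56
  Aug: +$706.56 → $0.00
Lowest trial balance = -$3,324.00 (Jan)
Initial deposit = cushion − low point = $1,413.12 − (-$3,324.00) = $4,737.12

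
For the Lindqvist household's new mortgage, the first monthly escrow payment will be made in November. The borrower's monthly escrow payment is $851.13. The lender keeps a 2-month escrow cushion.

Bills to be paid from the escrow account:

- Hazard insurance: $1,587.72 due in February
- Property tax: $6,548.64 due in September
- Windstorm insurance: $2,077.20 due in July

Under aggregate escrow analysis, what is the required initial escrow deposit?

$2,553.39

Cushion = 2 × $851.13 = $1,702.26
Trial balance (start $0, +$851.13 each month, − disbursements):
  Nov: +$851.13 → $851.13
  Dec: +$851.13 → $1,702.26
  Jan: +$851.13 → $2,553.39
  Feb: +$851.13 − $1,587.72 → $1,816.80
  Mar: +$851.13 → $2,667.93
  Apr: +$851.13 → $3,519.06
  May: +$851.13 → $4,370.19
  Jun: +$851.13 → $5,221.32
  Jul: +$851.13 − $2,077.20 → $3,995.25
  Aug: +$851.13 → $4,846.38
  Sep: +$851.13 − $6,548.64 → -$851.13
  Oct: +$851.13 → $0.00
Lowest trial balance = -$851.13 (Sep)
Initial deposit = cushion − low point = $1,702.26 − (-$851.13) = $2,553.39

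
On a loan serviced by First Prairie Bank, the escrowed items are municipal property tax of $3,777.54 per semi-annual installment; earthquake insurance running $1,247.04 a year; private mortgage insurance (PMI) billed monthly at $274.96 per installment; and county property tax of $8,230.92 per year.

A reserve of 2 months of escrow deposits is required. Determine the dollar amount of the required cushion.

$3,388.76

Municipal property tax = $3,777.54 × 2 = $7,555.08 per year
Earthquake insurance = $1,247.04 per year
Private mortgage insurance (PMI) = $274.96 × 12 = $3,299.52 per year
County property tax = $8,230.92 per year
Annual escrow total = $20,332.56
Monthly escrow = $20,332.56 / 12 = $1,694.38
Cushion = 2 × $1,694.38 = $3,388.76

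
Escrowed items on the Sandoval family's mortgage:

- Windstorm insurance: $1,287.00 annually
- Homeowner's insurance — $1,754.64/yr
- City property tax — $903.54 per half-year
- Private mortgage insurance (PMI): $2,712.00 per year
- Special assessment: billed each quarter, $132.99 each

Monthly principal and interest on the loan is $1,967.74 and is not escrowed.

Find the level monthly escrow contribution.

Windstorm insurance = $1,287.00/yr
Homeowner's insurance = $1,754.64/yr
City property tax = $903.54 × 2 = $1,807.08/yr
Private mortgage insurance (PMI) = $2,712.00/yr
Special assessment = $132.99 × 4 = $531.96/yr
Yearly total = $8,092.68
Base monthly escrow = $8,092.68 ÷ 12 = $674.39

$674.39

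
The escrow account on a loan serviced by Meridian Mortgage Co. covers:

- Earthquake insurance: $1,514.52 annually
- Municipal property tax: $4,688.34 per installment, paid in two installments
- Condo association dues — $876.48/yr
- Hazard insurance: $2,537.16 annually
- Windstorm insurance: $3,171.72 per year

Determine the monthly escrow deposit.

$1,456.38

Earthquake insurance = $1,514.52/yr
Municipal property tax = $4,688.34 × 2 = $9,376.68/yr
Condo association dues = $876.48/yr
Hazard insurance = $2,537.16/yr
Windstorm insurance = $3,171.72/yr
Yearly total = $1,514.52 + $9,376.68 + $876.48 + $2,537.16 + $3,171.72 = $17,476.56
Monthly = $17,476.56 ÷ 12 = $1,456.38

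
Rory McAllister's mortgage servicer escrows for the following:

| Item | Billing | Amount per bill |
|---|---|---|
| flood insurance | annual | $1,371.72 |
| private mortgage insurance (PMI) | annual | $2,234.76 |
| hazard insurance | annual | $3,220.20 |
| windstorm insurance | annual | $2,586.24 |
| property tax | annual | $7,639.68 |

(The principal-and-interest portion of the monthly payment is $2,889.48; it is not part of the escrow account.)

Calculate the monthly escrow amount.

Flood insurance — $1,371.72 annually
Private mortgage insurance (PMI) — $2,234.76 annually
Hazard insurance — $3,220.20 annually
Windstorm insurance — $2,586.24 annually
Property tax — $7,639.68 annually
Annual escrow total = $1,371.72 + $2,234.76 + $3,220.20 + $2,586.24 + $7,639.68 = $17,052.60
Monthly = $17,052.60 ÷ 12 = $1,421.05

$1,421.05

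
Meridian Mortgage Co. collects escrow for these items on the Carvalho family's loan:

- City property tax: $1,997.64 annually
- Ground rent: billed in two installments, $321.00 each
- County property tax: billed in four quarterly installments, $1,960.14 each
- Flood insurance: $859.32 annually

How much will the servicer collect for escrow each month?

City property tax = $1,997.64/yr
Ground rent = $321.00 × 2 = $642.00/yr
County property tax = $1,960.14 × 4 = $7,840.56/yr
Flood insurance = $859.32/yr
Combined annual = $1,997.64 + $642.00 + $7,840.56 + $859.32 = $11,339.52
Monthly escrow = $11,339.52 / 12 = $944.96

$944.96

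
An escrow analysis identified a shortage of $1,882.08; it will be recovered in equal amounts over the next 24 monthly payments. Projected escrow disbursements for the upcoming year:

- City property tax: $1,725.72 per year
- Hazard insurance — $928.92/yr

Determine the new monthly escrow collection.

City property tax: $1,725.72 annually
Hazard insurance: $928.92 annually
Total annual escrow = $1,725.72 + $928.92 = $2,654.64
Monthly escrow = $2,654.64 / 12 = $221.22
Shortage spread = $1,882.08 ÷ 24 = $78.42/mo
New monthly escrow = $221.22 + $78.42 = $299.64

$299.64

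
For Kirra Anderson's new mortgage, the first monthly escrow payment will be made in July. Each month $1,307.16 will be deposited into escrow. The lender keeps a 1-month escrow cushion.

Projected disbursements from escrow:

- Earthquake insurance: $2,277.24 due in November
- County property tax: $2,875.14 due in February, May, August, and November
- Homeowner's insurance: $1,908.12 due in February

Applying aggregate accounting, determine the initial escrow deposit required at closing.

Cushion = 1 × $1,307.16 = $1,307.16
Trial balance (start $0, +$1,307.16 each month, − disbursements):
  Jul: +$1,307.16 → $1,307.16
  Aug: +$1,307.16 − $2,875.14 → -$260.82
  Sep: +$1,307.16 → $1,046.34
  Oct: +$1,307.16 → $2,353.50
  Nov: +$1,307.16 − $5,152.38 → -$1,491.72
  Dec: +$1,307.16 → -$184.56
  Jan: +$1,307.16 → $1,122.60
  Feb: +$1,307.16 − $4,783.26 → -$2,353.50
  Mar: +$1,307.16 → -$1,046.34
  Apr: +$1,307.16 → $260.82
  May: +$1,307.16 − $2,875.14 → -$1,307.16
  Jun: +$1,307.16 → $0.00
Lowest trial balance = -$2,353.50 (Feb)
Initial deposit = cushion − low point = $1,307.16 − (-$2,353.50) = $3,660.66

$3,660.66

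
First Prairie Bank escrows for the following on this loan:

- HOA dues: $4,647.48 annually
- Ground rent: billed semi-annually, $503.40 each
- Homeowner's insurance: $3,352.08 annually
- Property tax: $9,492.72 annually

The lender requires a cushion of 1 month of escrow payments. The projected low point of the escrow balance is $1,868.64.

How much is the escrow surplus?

$327.05

HOA dues: $4,647.48 annually
Ground rent: $503.40 × 2 = $1,006.80 annually
Homeowner's insurance: $3,352.08 annually
Property tax: $9,492.72 annually
Total per year = $18,499.08
Monthly escrow = $18,499.08 ÷ 12 = $1,541.59
Required cushion = 1 × $1,541.59 = $1,541.59
Excess over cushion: $1,868.64 − $1,541.59 = $327.05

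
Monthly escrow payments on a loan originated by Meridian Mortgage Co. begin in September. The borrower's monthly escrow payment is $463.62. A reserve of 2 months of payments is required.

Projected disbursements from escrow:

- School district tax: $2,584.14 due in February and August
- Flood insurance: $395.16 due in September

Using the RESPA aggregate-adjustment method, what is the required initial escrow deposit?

$1,124.82

Cushion = 2 × $463.62 = $927.24
Trial balance (start $0, +$463.62 each month, − disbursements):
  Sep: +$463.62 − $395.16 → $68.46
  Oct: +$463.62 → $532.08
  Nov: +$463.62 → $995.70
  Dec: +$463.62 → $1,459.32
  Jan: +$463.62 → $1,922.94
  Feb: +$463.62 − $2,584.14 → -$197.58
  Mar: +$463.62 → $266.04
  Apr: +$463.62 → $729.66
  May: +$463.62 → $1,193.28
  Jun: +$463.62 → $1,656.90
  Jul: +$463.62 → $2,120.52
  Aug: +$463.62 − $2,584.14 → $0.00
Lowest trial balance = -$197.58 (Feb)
Initial deposit = cushion − low point = $927.24 − (-$197.58) = $1,124.82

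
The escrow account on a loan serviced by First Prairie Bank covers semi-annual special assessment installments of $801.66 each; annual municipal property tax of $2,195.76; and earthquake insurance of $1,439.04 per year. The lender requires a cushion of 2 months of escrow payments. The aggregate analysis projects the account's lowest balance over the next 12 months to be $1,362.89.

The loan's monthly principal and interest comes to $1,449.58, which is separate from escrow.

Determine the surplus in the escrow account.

$489.87

Special assessment: $801.66 × 2 = $1,603.32 annually
Municipal property tax: $2,195.76 annually
Earthquake insurance: $1,439.04 annually
Yearly total = $5,238.12
Monthly = $5,238.12 / 12 = $436.51
Cushion = 2 × $436.51 = $873.02
Surplus = $1,362.89 − $873.02 = $489.87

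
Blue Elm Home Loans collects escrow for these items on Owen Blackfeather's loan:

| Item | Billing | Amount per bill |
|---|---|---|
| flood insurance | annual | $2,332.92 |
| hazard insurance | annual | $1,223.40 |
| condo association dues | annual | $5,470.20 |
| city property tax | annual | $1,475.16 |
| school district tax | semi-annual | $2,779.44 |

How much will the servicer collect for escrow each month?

$1,338.38

Flood insurance: $2,332.92/yr
Hazard insurance: $1,223.40/yr
Condo association dues: $5,470.20/yr
City property tax: $1,475.16/yr
School district tax: $2,779.44 × 2 = $5,558.88/yr
Yearly total = $2,332.92 + $1,223.40 + $5,470.20 + $1,475.16 + $5,558.88 = $16,060.56
Monthly escrow = $16,060.56 / 12 = $1,338.38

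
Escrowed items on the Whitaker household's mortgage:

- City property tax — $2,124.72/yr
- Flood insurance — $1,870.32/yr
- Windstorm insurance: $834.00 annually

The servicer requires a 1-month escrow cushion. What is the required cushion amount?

$402.42

City property tax: $2,124.72 annually
Flood insurance: $1,870.32 annually
Windstorm insurance: $834.00 annually
Combined annual = $2,124.72 + $1,870.32 + $834.00 = $4,829.04
Monthly escrow = $4,829.04 / 12 = $402.42
Cushion = 1 × $402.42 = $402.42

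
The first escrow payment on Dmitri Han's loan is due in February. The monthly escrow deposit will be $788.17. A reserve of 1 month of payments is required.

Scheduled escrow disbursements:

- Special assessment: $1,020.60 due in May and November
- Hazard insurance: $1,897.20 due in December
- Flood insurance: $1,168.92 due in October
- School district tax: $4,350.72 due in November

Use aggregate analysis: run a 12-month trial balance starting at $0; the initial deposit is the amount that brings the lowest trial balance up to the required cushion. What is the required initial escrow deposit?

$1,576.34

Cushion = 1 × $788.17 = $788.17
Trial balance (start $0, +$788.17 each month, − disbursements):
  Feb: +$788.17 → $788.17
  Mar: +$788.17 → $1,576.34
  Apr: +$788.17 → $2,364.51
  May: +$788.17 − $1,020.60 → $2,132.08
  Jun: +$788.17 → $2,920.25
  Jul: +$788.17 → $3,708.42
  Aug: +$788.17 → $4,496.59
  Sep: +$788.17 → $5,284.76
  Oct: +$788.17 − $1,168.92 → $4,904.01
  Nov: +$788.17 − $5,371.32 → $320.86
  Dec: +$788.17 − $1,897.20 → -$788.17
  Jan: +$788.17 → $0.00
Lowest trial balance = -$788.17 (Dec)
Initial deposit = cushion − low point = $788.17 − (-$788.17) = $1,576.34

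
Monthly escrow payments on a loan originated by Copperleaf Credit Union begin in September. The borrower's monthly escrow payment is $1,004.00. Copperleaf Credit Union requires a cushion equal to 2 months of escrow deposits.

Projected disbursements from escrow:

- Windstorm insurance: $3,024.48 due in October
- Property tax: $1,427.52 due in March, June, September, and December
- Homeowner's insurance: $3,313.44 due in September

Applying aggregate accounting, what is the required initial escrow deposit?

$7,765.44

Cushion = 2 × $1,004.00 = $2,008.00
Trial balance (start $0, +$1,004.00 each month, − disbursements):
  Sep: +$1,004.00 − $4,740.96 → -$3,736.96
  Oct: +$1,004.00 − $3,024.48 → -$5,757.44
  Nov: +$1,004.00 → -$4,753.44
  Dec: +$1,004.00 − $1,427.52 → -$5,176.96
  Jan: +$1,004.00 → -$4,172.96
  Feb: +$1,004.00 → -$3,168.96
  Mar: +$1,004.00 − $1,427.52 → -$3,592.48
  Apr: +$1,004.00 → -$2,588.48
  May: +$1,004.00 → -$1,584.48
  Jun: +$1,004.00 − $1,427.52 → -$2,008.00
  Jul: +$1,004.00 → -$1,004.00
  Aug: +$1,004.00 → $0.00
Lowest trial balance = -$5,757.44 (Oct)
Initial deposit = cushion − low point = $2,008.00 − (-$5,757.44) = $7,765.44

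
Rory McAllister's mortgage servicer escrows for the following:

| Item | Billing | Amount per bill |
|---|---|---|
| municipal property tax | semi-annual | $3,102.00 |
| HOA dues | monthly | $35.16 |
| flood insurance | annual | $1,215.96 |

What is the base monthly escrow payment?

$653.49

Municipal property tax = $3,102.00 × 2 = $6,204.00 annually
HOA dues = $35.16 × 12 = $421.92 annually
Flood insurance = $1,215.96 annually
Annual escrow total = $6,204.00 + $421.92 + $1,215.96 = $7,841.88
Per month = $7,841.88 ÷ 12 = $653.49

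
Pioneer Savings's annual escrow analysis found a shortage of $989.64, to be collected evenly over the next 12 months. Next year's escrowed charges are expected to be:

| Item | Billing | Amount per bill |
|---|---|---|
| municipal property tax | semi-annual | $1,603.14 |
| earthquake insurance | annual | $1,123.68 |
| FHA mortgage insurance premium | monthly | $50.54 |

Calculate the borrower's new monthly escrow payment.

$493.84

Municipal property tax = $1,603.14 × 2 = $3,206.28 annually
Earthquake insurance = $1,123.68 annually
FHA mortgage insurance premium = $50.54 × 12 = $606.48 annually
Total annual escrow = $3,206.28 + $1,123.68 + $606.48 = $4,936.44
Base monthly escrow = $4,936.44 / 12 = $411.37
Monthly shortage recovery: $989.64 ÷ 12 = $82.47
New monthly escrow = $411.37 + $82.47 = $493.84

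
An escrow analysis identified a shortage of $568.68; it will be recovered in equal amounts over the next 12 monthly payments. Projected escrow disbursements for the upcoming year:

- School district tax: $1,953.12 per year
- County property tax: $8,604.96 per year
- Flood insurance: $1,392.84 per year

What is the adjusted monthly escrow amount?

School district tax: $1,953.12 per year
County property tax: $8,604.96 per year
Flood insurance: $1,392.84 per year
Total per year = $11,950.92
Base monthly escrow = $11,950.92 / 12 = $995.91
Monthly shortage recovery: $568.68 ÷ 12 = $47.39
New monthly escrow = $995.91 + $47.39 = $1,043.30

$1,043.30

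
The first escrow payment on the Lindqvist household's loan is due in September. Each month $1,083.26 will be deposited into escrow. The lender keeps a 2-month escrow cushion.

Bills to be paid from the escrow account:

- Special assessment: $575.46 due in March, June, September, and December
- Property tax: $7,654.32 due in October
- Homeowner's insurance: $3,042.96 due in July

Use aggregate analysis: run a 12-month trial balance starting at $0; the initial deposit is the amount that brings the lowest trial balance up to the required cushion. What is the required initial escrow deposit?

$8,229.78

Cushion = 2 × $1,083.26 = $2,166.52
Trial balance (start $0, +$1,083.26 each month, − disbursements):
  Sep: +$1,083.26 − $575.46 → $507.80
  Oct: +$1,083.26 − $7,654.32 → -$6,063.26
  Nov: +$1,083.26 → -$4,980.00
  Dec: +$1,083.26 − $575.46 → -$4,472.20
  Jan: +$1,083.26 → -$3,388.94
  Feb: +$1,083.26 → -$2,305.68
  Mar: +$1,083.26 − $575.46 → -$1,797.88
  Apr: +$1,083.26 → -$714.62
  May: +$1,083.26 → $368.64
  Jun: +$1,083.26 − $575.46 → $876.44
  Jul: +$1,083.26 − $3,042.96 → -$1,083.26
  Aug: +$1,083.26 → $0.00
Lowest trial balance = -$6,063.26 (Oct)
Initial deposit = cushion − low point = $2,166.52 − (-$6,063.26) = $8,229.78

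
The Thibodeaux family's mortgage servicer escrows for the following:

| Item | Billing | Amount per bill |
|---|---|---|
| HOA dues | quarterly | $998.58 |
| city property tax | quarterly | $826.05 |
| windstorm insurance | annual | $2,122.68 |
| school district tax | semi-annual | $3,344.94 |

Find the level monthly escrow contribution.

HOA dues — $998.58 × 4 = $3,994.32 per year
City property tax — $826.05 × 4 = $3,304.20 per year
Windstorm insurance — $2,122.68 per year
School district tax — $3,344.94 × 2 = $6,689.88 per year
Yearly total = $3,994.32 + $3,304.20 + $2,122.68 + $6,689.88 = $16,111.08
Per month = $16,111.08 ÷ 12 = $1,342.59

$1,342.59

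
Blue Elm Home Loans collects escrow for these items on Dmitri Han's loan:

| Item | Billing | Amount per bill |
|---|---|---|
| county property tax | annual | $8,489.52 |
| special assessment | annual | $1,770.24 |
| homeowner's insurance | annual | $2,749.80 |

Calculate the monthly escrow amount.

County property tax — $8,489.52 per year
Special assessment — $1,770.24 per year
Homeowner's insurance — $2,749.80 per year
Annual escrow total = $8,489.52 + $1,770.24 + $2,749.80 = $13,009.56
Monthly escrow = $13,009.56 ÷ 12 = $1,084.13

$1,084.13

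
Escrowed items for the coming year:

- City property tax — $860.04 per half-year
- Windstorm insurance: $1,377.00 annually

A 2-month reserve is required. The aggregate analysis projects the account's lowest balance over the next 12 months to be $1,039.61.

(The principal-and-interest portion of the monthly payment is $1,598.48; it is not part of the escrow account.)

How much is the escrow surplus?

City property tax: $860.04 × 2 = $1,720.08
Windstorm insurance: $1,377.00
Yearly total = $1,720.08 + $1,377.00 = $3,097.08
Base monthly escrow = $3,097.08 / 12 = $258.09
Cushion = 2 × $258.09 = $516.18
Excess over cushion: $1,039.61 − $516.18 = $523.43

$523.43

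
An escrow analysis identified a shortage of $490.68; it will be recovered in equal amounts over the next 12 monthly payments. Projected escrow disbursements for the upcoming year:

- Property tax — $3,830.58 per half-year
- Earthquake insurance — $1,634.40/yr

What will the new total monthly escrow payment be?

Property tax: $3,830.58 × 2 = $7,661.16/yr
Earthquake insurance: $1,634.40/yr
Yearly total = $9,295.56
Base monthly escrow = $9,295.56 / 12 = $774.63
Monthly shortage recovery: $490.68 / 12 = $40.89
Adjusted monthly = $774.63 + $40.89 = $815.52

$815.52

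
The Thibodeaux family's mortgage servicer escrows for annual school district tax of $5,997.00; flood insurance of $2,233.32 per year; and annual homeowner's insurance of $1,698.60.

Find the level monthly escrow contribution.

School district tax — $5,997.00 annually
Flood insurance — $2,233.32 annually
Homeowner's insurance — $1,698.60 annually
Total annual escrow = $9,928.92
Per month = $9,928.92 / 12 = $827.41

$827.41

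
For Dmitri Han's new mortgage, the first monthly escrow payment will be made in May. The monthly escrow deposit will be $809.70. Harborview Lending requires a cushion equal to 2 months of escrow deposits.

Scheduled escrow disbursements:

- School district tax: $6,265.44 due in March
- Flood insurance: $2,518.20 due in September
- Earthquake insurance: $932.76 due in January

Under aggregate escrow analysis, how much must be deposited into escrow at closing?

Cushion = 2 × $809.70 = $1,619.40
Trial balance (start $0, +$809.70 each month, − disbursements):
  May: +$809.70 → $809.70
  Jun: +$809.70 → $1,619.40
  Jul: +$809.70 → $2,429.10
  Aug: +$809.70 → $3,238.80
  Sep: +$809.70 − $2,518.20 → $1,530.30
  Oct: +$809.70 → $2,340.00
  Nov: +$809.70 → $3,149.70
  Dec: +$809.70 → $3,959.40
  Jan: +$809.70 − $932.76 → $3,836.34
  Feb: +$809.70 → $4,646.04
  Mar: +$809.70 − $6,265.44 → -$809.70
  Apr: +$809.70 → $0.00
Lowest trial balance = -$809.70 (Mar)
Initial deposit = cushion − low point = $1,619.40 − (-$809.70) = $2,429.10

$2,429.10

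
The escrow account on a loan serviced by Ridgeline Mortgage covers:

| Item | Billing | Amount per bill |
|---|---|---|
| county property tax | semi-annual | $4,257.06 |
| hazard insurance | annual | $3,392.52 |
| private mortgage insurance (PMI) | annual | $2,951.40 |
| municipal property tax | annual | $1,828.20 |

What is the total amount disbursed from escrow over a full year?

County property tax — $4,257.06 × 2 = $8,514.12 per year
Hazard insurance — $3,392.52 per year
Private mortgage insurance (PMI) — $2,951.40 per year
Municipal property tax — $1,828.20 per year
Total per year = $8,514.12 + $3,392.52 + $2,951.40 + $1,828.20 = $16,686.24

$16,686.24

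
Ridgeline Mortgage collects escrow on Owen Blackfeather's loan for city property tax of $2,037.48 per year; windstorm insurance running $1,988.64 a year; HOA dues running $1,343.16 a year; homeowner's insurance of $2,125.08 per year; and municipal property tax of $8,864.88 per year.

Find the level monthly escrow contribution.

$1,363.27

City property tax — $2,037.48/yr
Windstorm insurance — $1,988.64/yr
HOA dues — $1,343.16/yr
Homeowner's insurance — $2,125.08/yr
Municipal property tax — $8,864.88/yr
Total per year = $16,359.24
Base monthly escrow = $16,359.24 ÷ 12 = $1,363.27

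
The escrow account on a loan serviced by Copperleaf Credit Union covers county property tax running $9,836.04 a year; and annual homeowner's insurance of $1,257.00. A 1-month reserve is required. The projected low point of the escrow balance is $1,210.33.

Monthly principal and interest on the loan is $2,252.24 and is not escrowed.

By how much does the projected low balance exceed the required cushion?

County property tax — $9,836.04/yr
Homeowner's insurance — $1,257.00/yr
Annual escrow total = $11,093.04
Base monthly escrow = $11,093.04 ÷ 12 = $924.42
Cushion = 1 × $924.42 = $924.42
Excess over cushion: $1,210.33 − $924.42 = $285.91

$285.91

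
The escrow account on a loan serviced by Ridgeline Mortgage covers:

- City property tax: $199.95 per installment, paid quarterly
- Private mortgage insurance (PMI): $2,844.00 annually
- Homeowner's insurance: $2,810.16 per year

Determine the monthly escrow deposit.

City property tax — $199.95 × 4 = $799.80 per year
Private mortgage insurance (PMI) — $2,844.00 per year
Homeowner's insurance — $2,810.16 per year
Total annual escrow = $6,453.96
Monthly escrow = $6,453.96 ÷ 12 = $537.83

$537.83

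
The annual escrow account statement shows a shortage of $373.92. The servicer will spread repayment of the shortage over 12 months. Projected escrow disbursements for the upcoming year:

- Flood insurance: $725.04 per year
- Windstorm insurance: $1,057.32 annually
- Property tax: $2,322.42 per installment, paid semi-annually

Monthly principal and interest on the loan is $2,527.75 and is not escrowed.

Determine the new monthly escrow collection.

Flood insurance — $725.04
Windstorm insurance — $1,057.32
Property tax — $2,322.42 × 2 = $4,644.84
Total per year = $6,427.20
Monthly escrow = $6,427.20 ÷ 12 = $535.60
Shortage per month = $373.92 / 12 = $31.16
Adjusted monthly = $535.60 + $31.16 = $566.76

$566.76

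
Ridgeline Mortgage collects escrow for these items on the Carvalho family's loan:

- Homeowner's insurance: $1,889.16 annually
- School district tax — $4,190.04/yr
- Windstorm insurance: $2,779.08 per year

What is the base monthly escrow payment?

$738.19

Homeowner's insurance: $1,889.16/yr
School district tax: $4,190.04/yr
Windstorm insurance: $2,779.08/yr
Total per year = $1,889.16 + $4,190.04 + $2,779.08 = $8,858.28
Per month = $8,858.28 ÷ 12 = $738.19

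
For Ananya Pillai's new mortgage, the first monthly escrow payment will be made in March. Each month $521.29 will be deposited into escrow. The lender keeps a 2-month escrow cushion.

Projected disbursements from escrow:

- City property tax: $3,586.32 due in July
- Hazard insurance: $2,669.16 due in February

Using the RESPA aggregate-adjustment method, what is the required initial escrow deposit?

$2,022.45

Cushion = 2 × $521.29 = $1,042.58
Trial balance (start $0, +$521.29 each month, − disbursements):
  Mar: +$521.29 → $521.29
  Apr: +$521.29 → $1,042.58
  May: +$521.29 → $1,563.87
  Jun: +$521.29 → $2,085.16
  Jul: +$521.29 − $3,586.32 → -$979.87
  Aug: +$521.29 → -$458.58
  Sep: +$521.29 → $62.71
  Oct: +$521.29 → $584.00
  Nov: +$521.29 → $1,105.29
  Dec: +$521.29 → $1,626.58
  Jan: +$521.29 → $2,147.87
  Feb: +$521.29 − $2,669.16 → $0.00
Lowest trial balance = -$979.87 (Jul)
Initial deposit = cushion − low point = $1,042.58 − (-$979.87) = $2,022.45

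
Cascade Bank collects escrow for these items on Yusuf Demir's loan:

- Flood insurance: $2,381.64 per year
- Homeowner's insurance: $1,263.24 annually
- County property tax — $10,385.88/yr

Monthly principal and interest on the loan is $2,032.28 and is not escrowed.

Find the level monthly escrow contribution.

Flood insurance — $2,381.64 annually
Homeowner's insurance — $1,263.24 annually
County property tax — $10,385.88 annually
Annual escrow total = $2,381.64 + $1,263.24 + $10,385.88 = $14,030.76
Monthly escrow = $14,030.76 / 12 = $1,169.23

$1,169.23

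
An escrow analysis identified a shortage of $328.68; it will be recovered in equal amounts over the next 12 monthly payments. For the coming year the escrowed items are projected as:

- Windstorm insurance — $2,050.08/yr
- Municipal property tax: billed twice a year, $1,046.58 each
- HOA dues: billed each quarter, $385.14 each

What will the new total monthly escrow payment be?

$501.04

Windstorm insurance — $2,050.08/yr
Municipal property tax — $1,046.58 × 2 = $2,093.16/yr
HOA dues — $385.14 × 4 = $1,540.56/yr
Total per year = $2,050.08 + $2,093.16 + $1,540.56 = $5,683.80
Monthly escrow = $5,683.80 ÷ 12 = $473.65
Shortage per month = $328.68 ÷ 12 = $27.39
New monthly escrow = $473.65 + $27.39 = $501.04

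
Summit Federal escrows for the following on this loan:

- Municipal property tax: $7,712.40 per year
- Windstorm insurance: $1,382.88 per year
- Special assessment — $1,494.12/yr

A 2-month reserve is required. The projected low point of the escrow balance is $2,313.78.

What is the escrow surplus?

Municipal property tax — $7,712.40
Windstorm insurance — $1,382.88
Special assessment — $1,494.12
Annual escrow total = $7,712.40 + $1,382.88 + $1,494.12 = $10,589.40
Per month = $10,589.40 / 12 = $882.45
Required cushion = 2 × $882.45 = $1,764.90
Excess over cushion: $2,313.78 − $1,764.90 = $548.88

$548.88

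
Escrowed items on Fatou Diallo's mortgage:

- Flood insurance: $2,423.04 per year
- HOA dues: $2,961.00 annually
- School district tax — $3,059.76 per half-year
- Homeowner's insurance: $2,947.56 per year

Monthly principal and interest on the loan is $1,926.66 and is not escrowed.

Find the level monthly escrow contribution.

Flood insurance — $2,423.04 per year
HOA dues — $2,961.00 per year
School district tax — $3,059.76 × 2 = $6,119.52 per year
Homeowner's insurance — $2,947.56 per year
Annual escrow total = $2,423.04 + $2,961.00 + $6,119.52 + $2,947.56 = $14,451.12
Per month = $14,451.12 / 12 = $1,204.26

$1,204.26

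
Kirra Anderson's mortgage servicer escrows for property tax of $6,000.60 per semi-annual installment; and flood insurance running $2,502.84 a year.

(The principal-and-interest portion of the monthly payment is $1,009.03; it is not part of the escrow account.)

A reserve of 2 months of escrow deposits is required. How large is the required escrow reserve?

Property tax: $6,000.60 × 2 = $12,001.20
Flood insurance: $2,502.84
Yearly total = $14,504.04
Monthly escrow = $14,504.04 / 12 = $1,208.67
Cushion = 2 × $1,208.67 = $2,417.34

$2,417.34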